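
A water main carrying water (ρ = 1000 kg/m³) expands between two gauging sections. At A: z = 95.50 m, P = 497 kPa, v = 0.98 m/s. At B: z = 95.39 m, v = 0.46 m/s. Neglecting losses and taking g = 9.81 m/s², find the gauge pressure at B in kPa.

P₂ ≈ 498 kPa

Pressure head at A: ψ₁ = P₁/(ρg) = 497×1000 / (1000 × 9.81) = 50.66 m.
Velocity heads: v₁²/2g = 0.98²/19.62 = 0.049 m; v₂²/2g = 0.46²/19.62 = 0.011 m.
Total head H = z₁ + ψ₁ + v₁²/2g = 95.50 + 50.66 + 0.049 = 146.21 m.
ψ₂ = H − z₂ − v₂²/2g = 146.21 − 95.39 − 0.011 = 50.81 m.
P₂ = ρgψ₂ = 1000 × 9.81 × 50.81 ≈ 498 kPa.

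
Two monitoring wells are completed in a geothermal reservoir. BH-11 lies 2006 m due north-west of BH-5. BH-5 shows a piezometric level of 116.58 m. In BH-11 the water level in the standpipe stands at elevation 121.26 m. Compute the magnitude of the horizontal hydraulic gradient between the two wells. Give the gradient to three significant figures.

Total head at BH-5: h = 116.58 m (water level in the piezometer is the total head).
Total head at BH-11: h = 121.26 m (water level in the piezometer is the total head).
Head difference: h(BH-5) − h(BH-11) = 116.58 − 121.26 = -4.68 m.
Hydraulic gradient: i = |Δh| / L = 4.68 / 2006 = 0.00233.

i ≈ 0.00233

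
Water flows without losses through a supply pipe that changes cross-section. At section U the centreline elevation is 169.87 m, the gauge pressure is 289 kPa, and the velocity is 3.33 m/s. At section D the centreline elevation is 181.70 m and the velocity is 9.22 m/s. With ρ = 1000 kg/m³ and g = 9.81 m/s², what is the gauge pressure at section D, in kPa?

Pressure head at U: ψ₁ = P₁/(ρg) = 289×1000 / (1000 × 9.81) = 29.46 m.
Velocity heads: v₁²/2g = 3.33²/19.62 = 0.565 m; v₂²/2g = 9.22²/19.62 = 4.333 m.
Total head H = z₁ + ψ₁ + v₁²/2g = 169.87 + 29.46 + 0.565 = 199.90 m.
ψ₂ = H − z₂ − v₂²/2g = 199.90 − 181.70 − 4.333 = 13.87 m.
P₂ = ρgψ₂ = 1000 × 9.81 × 13.87 ≈ 136 kPa.

P₂ ≈ 136 kPa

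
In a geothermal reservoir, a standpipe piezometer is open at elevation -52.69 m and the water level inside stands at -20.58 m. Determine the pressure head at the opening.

Total head h = -20.58 m (the water-surface elevation in the piezometer).
Pressure head ψ = h − z = -20.58 − (-52.69) = 32.11 m.

ψ ≈ 32.11 m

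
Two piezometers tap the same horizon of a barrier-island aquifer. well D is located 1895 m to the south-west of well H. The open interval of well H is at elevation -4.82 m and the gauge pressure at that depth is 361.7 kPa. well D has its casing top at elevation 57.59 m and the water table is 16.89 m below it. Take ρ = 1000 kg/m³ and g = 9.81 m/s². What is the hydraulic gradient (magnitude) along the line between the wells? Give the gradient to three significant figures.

Pressure head at well H: ψ = P/(ρg) = 361.7×1000 / (1000 × 9.81) = 36.87 m.
Total head at well H: h = z + ψ = -4.82 + 36.87 = 32.05 m.
Total head at well D: h = 57.59 − 16.89 = 40.70 m.
Head difference: h(well H) − h(well D) = 32.05 − 40.70 = -8.65 m.
Hydraulic gradient: i = |Δh| / L = 8.65 / 1895 = 0.00456.

i ≈ 0.00456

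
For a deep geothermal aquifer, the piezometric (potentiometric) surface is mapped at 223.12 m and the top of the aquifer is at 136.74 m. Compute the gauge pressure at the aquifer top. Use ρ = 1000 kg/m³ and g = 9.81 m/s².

P ≈ 847 kPa

Pressure head at the aquifer top: ψ = h − z = 223.12 − 136.74 = 86.38 m.
P = ρgψ = 1000 × 9.81 × 86.38 = 847388 Pa ≈ 847 kPa.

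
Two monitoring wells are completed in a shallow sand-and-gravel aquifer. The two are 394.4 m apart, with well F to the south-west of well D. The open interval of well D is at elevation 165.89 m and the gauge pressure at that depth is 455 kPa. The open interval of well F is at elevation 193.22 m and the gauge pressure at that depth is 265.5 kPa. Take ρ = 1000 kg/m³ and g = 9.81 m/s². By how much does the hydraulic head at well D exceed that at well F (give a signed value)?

Pressure head at well D: ψ = P/(ρg) = 455×1000 / (1000 × 9.81) = 46.38 m.
Total head at well D: h = z + ψ = 165.89 + 46.38 = 212.27 m.
Pressure head at well F: ψ = P/(ρg) = 265.5×1000 / (1000 × 9.81) = 27.06 m.
Total head at well F: h = z + ψ = 193.22 + 27.06 = 220.28 m.
Head difference: h(well D) − h(well F) = 212.27 − 220.28 = -8.01 m.

Δh ≈ -8.01 m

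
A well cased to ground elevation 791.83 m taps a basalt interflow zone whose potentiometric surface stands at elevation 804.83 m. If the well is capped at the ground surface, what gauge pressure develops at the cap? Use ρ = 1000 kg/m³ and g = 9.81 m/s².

P ≈ 128 kPa

Head above the cap: Δh = 804.83 − 791.83 = 13.00 m.
P = ρgΔh = 1000 × 9.81 × 13.00 = 127530 Pa ≈ 128 kPa.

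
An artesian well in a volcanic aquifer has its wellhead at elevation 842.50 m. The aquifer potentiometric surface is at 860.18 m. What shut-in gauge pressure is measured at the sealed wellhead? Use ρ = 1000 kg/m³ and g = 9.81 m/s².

Head above the cap: Δh = 860.18 − 842.50 = 17.68 m.
P = ρgΔh = 1000 × 9.81 × 17.68 = 173441 Pa ≈ 173 kPa.

P ≈ 173 kPa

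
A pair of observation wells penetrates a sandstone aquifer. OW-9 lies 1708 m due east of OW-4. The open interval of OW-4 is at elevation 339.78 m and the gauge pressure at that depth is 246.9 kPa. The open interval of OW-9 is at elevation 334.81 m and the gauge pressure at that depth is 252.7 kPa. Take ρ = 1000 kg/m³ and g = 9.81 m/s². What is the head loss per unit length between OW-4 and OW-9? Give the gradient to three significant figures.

i ≈ 0.00256 m/m

Pressure head at OW-4: ψ = P/(ρg) = 246.9×1000 / (1000 × 9.81) = 25.17 m.
Total head at OW-4: h = z + ψ = 339.78 + 25.17 = 364.95 m.
Pressure head at OW-9: ψ = P/(ρg) = 252.7×1000 / (1000 × 9.81) = 25.76 m.
Total head at OW-9: h = z + ψ = 334.81 + 25.76 = 360.57 m.
Head difference: h(OW-4) − h(OW-9) = 364.95 − 360.57 = 4.38 m.
Hydraulic gradient: i = |Δh| / L = 4.38 / 1708 = 0.00256.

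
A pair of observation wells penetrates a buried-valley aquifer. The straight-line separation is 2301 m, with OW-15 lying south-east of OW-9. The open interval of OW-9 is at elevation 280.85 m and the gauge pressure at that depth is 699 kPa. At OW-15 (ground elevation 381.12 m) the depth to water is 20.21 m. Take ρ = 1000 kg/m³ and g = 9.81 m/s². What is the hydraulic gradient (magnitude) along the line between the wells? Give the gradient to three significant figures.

i ≈ 0.00383

Pressure head at OW-9: ψ = P/(ρg) = 699×1000 / (1000 × 9.81) = 71.25 m.
Total head at OW-9: h = z + ψ = 280.85 + 71.25 = 352.10 m.
Total head at OW-15: h = 381.12 − 20.21 = 360.91 m.
Head difference: h(OW-9) − h(OW-15) = 352.10 − 360.91 = -8.81 m.
Hydraulic gradient: i = |Δh| / L = 8.81 / 2301 = 0.00383.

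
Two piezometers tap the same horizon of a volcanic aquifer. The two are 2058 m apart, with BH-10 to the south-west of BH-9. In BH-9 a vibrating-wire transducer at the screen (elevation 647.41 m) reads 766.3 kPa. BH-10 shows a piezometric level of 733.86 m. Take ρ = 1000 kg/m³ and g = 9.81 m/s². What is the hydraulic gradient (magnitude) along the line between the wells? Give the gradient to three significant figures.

i ≈ 0.00405

Pressure head at BH-9: ψ = P/(ρg) = 766.3×1000 / (1000 × 9.81) = 78.11 m.
Total head at BH-9: h = z + ψ = 647.41 + 78.11 = 725.52 m.
Total head at BH-10: h = 733.86 m (water level in the piezometer is the total head).
Head difference: h(BH-9) − h(BH-10) = 725.52 − 733.86 = -8.34 m.
Hydraulic gradient: i = |Δh| / L = 8.34 / 2058 = 0.00405.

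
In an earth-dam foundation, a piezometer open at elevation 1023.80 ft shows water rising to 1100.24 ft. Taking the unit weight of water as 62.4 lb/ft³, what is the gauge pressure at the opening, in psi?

Pressure head ψ = h − z = 1100.24 − 1023.80 = 76.44 ft.
P = γ·ψ / 144 = 62.4 × 76.44 / 144 = 33.1 psi.

P ≈ 33.1 psi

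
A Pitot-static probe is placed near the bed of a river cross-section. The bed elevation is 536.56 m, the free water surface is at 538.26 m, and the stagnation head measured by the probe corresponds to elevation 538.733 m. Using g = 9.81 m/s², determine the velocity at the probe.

v ≈ 3.05 m/s

Near the bed, under hydrostatic conditions, the piezometric head (z + ψ) equals the free-surface elevation, 538.26 m.
Velocity head = total − piezometric = 538.733 − 538.26 = 0.473 m.
v = √(2g·h_v) = √(2 × 9.81 × 0.473) = 3.05 m/s.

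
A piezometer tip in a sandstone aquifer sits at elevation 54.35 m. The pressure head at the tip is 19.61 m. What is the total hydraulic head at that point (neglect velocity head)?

h ≈ 73.96 m

h = z + ψ = 54.35 + 19.61 = 73.96 m.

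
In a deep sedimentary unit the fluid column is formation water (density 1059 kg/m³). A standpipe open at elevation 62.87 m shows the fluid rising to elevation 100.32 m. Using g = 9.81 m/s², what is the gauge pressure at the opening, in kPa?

Pressure head ψ = h − z = 100.32 − 62.87 = 37.45 m.
P = ρgψ = 1059 × 9.81 × 37.45 = 389060 Pa ≈ 389 kPa.

P ≈ 389 kPa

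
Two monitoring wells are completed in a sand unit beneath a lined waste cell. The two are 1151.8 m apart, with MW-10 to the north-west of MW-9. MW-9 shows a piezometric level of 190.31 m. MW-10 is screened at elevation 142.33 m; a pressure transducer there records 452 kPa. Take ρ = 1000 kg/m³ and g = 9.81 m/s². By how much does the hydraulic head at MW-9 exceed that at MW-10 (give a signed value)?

Δh ≈ 1.90 m

Total head at MW-9: h = 190.31 m (water level in the piezometer is the total head).
Pressure head at MW-10: ψ = P/(ρg) = 452×1000 / (1000 × 9.81) = 46.08 m.
Total head at MW-10: h = z + ψ = 142.33 + 46.08 = 188.41 m.
Head difference: h(MW-9) − h(MW-10) = 190.31 − 188.41 = 1.90 m.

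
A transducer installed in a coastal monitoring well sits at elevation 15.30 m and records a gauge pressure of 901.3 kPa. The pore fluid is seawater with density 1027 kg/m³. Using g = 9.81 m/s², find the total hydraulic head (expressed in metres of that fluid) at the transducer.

ψ = P/(ρg) = 901.3×1000 / (1027 × 9.81) = 89.46 m.
h = z + ψ = 15.30 + 89.46 = 104.76 m.

h ≈ 104.76 m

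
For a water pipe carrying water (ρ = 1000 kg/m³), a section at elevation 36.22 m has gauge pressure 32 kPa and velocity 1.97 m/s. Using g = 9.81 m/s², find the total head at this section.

h ≈ 39.68 m

Pressure head ψ = P/(ρg) = 32×1000 / (1000 × 9.81) = 3.26 m.
Velocity head = v²/(2g) = 1.97² / (2 × 9.81) = 0.198 m.
h = z + ψ + v²/(2g) = 36.22 + 3.26 + 0.198 = 39.68 m.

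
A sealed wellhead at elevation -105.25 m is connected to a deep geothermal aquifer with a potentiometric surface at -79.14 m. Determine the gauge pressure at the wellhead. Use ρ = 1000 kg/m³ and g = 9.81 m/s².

P ≈ 256 kPa

Head above the cap: Δh = -79.14 − (-105.25) = 26.11 m.
P = ρgΔh = 1000 × 9.81 × 26.11 = 256139 Pa ≈ 256 kPa.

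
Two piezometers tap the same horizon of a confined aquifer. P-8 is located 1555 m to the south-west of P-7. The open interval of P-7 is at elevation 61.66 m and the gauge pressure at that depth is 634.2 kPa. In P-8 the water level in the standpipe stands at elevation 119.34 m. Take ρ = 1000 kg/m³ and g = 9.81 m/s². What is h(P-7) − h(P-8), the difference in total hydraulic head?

Pressure head at P-7: ψ = P/(ρg) = 634.2×1000 / (1000 × 9.81) = 64.65 m.
Total head at P-7: h = z + ψ = 61.66 + 64.65 = 126.31 m.
Total head at P-8: h = 119.34 m (water level in the piezometer is the total head).
Head difference: h(P-7) − h(P-8) = 126.31 − 119.34 = 6.97 m.

Δh ≈ 6.97 m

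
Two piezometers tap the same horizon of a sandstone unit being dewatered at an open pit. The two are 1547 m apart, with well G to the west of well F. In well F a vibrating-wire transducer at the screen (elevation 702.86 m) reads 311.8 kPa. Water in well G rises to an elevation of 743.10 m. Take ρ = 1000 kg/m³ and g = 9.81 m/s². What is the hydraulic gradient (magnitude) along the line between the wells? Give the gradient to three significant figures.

Pressure head at well F: ψ = P/(ρg) = 311.8×1000 / (1000 × 9.81) = 31.78 m.
Total head at well F: h = z + ψ = 702.86 + 31.78 = 734.64 m.
Total head at well G: h = 743.10 m (water level in the piezometer is the total head).
Head difference: h(well F) − h(well G) = 734.64 − 743.10 = -8.46 m.
Hydraulic gradient: i = |Δh| / L = 8.46 / 1547 = 0.00547.

i ≈ 0.00547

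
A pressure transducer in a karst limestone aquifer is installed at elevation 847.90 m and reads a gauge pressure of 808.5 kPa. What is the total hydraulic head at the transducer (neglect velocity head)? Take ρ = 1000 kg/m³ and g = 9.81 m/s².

ψ = P/(ρg) = 808.5×1000 / (1000 × 9.81) = 82.42 m.
h = z + ψ = 847.90 + 82.42 = 930.32 m.

h ≈ 930.32 m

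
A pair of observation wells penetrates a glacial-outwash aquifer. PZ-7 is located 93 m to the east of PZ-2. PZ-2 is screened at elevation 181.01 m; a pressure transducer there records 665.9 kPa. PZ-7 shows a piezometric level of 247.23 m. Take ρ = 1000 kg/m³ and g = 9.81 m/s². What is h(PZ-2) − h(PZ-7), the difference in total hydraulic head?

Δh ≈ 1.66 m

Pressure head at PZ-2: ψ = P/(ρg) = 665.9×1000 / (1000 × 9.81) = 67.88 m.
Total head at PZ-2: h = z + ψ = 181.01 + 67.88 = 248.89 m.
Total head at PZ-7: h = 247.23 m (water level in the piezometer is the total head).
Head difference: h(PZ-2) − h(PZ-7) = 248.89 − 247.23 = 1.66 m.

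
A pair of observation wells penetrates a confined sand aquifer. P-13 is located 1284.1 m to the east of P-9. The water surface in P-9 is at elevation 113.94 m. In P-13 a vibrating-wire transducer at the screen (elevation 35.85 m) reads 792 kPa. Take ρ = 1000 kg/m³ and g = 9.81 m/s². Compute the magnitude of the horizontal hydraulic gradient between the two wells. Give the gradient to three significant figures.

i ≈ 0.00206

Total head at P-9: h = 113.94 m (water level in the piezometer is the total head).
Pressure head at P-13: ψ = P/(ρg) = 792×1000 / (1000 × 9.81) = 80.73 m.
Total head at P-13: h = z + ψ = 35.85 + 80.73 = 116.58 m.
Head difference: h(P-9) − h(P-13) = 113.94 − 116.58 = -2.64 m.
Hydraulic gradient: i = |Δh| / L = 2.64 / 1284.1 = 0.00206.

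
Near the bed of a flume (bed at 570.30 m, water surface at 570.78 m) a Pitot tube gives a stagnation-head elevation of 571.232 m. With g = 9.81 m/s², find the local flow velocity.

v ≈ 2.98 m/s

Near the bed, under hydrostatic conditions, the piezometric head (z + ψ) equals the free-surface elevation, 570.78 m.
Velocity head = total − piezometric = 571.232 − 570.78 = 0.452 m.
v = √(2g·h_v) = √(2 × 9.81 × 0.452) = 2.98 m/s.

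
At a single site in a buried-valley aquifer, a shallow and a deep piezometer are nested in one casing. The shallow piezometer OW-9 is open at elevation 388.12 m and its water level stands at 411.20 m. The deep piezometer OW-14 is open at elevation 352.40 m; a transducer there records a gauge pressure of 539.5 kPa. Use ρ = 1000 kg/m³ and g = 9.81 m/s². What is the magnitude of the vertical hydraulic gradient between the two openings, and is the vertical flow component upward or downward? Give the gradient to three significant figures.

|i_v| ≈ 0.107; vertical flow is downward

Total head at OW-9: h = 411.20 m (water level in the standpipe).
Pressure head at OW-14: ψ = P/(ρg) = 539.5×1000 / (1000 × 9.81) = 54.99 m.
Total head at OW-14: h = z + ψ = 352.40 + 54.99 = 407.39 m.
Δh = h(OW-9) − h(OW-14) = 411.20 − 407.39 = 3.81 m.
Vertical separation Δz = 388.12 − 352.40 = 35.72 m.
|i_v| = |Δh| / Δz = 3.81 / 35.72 = 0.107.
Head is higher in the shallow piezometer, so vertical flow is downward (recharge condition).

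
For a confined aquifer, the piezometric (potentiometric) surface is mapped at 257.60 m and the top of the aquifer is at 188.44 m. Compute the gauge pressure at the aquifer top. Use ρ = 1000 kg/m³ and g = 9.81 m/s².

Pressure head at the aquifer top: ψ = h − z = 257.60 − 188.44 = 69.16 m.
P = ρgψ = 1000 × 9.81 × 69.16 = 678460 Pa ≈ 678 kPa.

P ≈ 678 kPa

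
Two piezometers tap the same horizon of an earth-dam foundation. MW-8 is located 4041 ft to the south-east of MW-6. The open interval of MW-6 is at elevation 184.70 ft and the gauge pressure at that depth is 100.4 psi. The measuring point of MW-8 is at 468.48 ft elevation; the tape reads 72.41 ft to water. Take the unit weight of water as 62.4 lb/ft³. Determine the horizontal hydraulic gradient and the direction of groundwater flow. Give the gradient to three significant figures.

Pressure head at MW-6: ψ = 144·P/γ = 144 × 100.4 / 62.4 = 231.69 ft.
Total head at MW-6: h = z + ψ = 184.70 + 231.69 = 416.39 ft.
Total head at MW-8: h = 468.48 − 72.41 = 396.07 ft.
Head difference: h(MW-6) − h(MW-8) = 416.39 − 396.07 = 20.32 ft.
Hydraulic gradient: i = |Δh| / L = 20.32 / 4041 = 0.00503.
Flow is from higher to lower head: from MW-6 toward MW-8, i.e. toward the south-east.

i ≈ 0.00503; groundwater flows toward the south-east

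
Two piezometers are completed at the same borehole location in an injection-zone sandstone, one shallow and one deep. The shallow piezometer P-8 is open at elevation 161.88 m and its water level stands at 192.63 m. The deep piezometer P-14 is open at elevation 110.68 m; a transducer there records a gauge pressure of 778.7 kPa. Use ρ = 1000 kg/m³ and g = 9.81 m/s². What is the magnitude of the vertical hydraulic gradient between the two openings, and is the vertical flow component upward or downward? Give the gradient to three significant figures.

Total head at P-8: h = 192.63 m (water level in the standpipe).
Pressure head at P-14: ψ = P/(ρg) = 778.7×1000 / (1000 × 9.81) = 79.38 m.
Total head at P-14: h = z + ψ = 110.68 + 79.38 = 190.06 m.
Δh = h(P-8) − h(P-14) = 192.63 − 190.06 = 2.57 m.
Vertical separation Δz = 161.88 − 110.68 = 51.20 m.
|i_v| = |Δh| / Δz = 2.57 / 51.20 = 0.0502.
Head is higher in the shallow piezometer, so vertical flow is downward (recharge condition).

|i_v| ≈ 0.0502; vertical flow is downward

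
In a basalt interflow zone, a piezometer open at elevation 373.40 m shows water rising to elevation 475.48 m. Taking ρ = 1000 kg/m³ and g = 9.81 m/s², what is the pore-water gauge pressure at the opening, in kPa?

P ≈ 1000 kPa

Pressure head ψ = h − z = 475.48 − 373.40 = 102.08 m.
P = ρgψ = 1000 × 9.81 × 102.08 = 1001405 Pa ≈ 1000 kPa.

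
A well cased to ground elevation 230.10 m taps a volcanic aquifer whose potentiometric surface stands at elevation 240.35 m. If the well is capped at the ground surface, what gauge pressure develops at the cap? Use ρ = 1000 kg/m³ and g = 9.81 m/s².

Head above the cap: Δh = 240.35 − 230.10 = 10.25 m.
P = ρgΔh = 1000 × 9.81 × 10.25 = 100552 Pa ≈ 101 kPa.

P ≈ 101 kPa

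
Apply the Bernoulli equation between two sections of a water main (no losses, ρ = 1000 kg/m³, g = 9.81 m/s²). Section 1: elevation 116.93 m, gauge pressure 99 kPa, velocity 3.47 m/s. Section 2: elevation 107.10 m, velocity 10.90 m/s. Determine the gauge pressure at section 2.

P₂ ≈ 142 kPa

Pressure head at 1: ψ₁ = P₁/(ρg) = 99×1000 / (1000 × 9.81) = 10.09 m.
Velocity heads: v₁²/2g = 3.47²/19.62 = 0.614 m; v₂²/2g = 10.90²/19.62 = 6.056 m.
Total head H = z₁ + ψ₁ + v₁²/2g = 116.93 + 10.09 + 0.614 = 127.63 m.
ψ₂ = H − z₂ − v₂²/2g = 127.63 − 107.10 − 6.056 = 14.47 m.
P₂ = ρgψ₂ = 1000 × 9.81 × 14.47 ≈ 142 kPa.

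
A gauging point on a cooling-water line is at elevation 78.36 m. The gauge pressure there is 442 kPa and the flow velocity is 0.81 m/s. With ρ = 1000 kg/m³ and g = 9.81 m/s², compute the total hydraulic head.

Pressure head ψ = P/(ρg) = 442×1000 / (1000 × 9.81) = 45.06 m.
Velocity head = v²/(2g) = 0.81² / (2 × 9.81) = 0.033 m.
h = z + ψ + v²/(2g) = 78.36 + 45.06 + 0.033 = 123.45 m.

h ≈ 123.45 m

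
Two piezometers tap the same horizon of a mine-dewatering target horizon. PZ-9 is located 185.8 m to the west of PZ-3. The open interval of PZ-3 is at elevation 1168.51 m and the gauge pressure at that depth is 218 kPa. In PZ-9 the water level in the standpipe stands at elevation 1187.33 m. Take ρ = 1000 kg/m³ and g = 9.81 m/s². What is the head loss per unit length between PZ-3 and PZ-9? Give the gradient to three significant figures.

i ≈ 0.0183 m/m

Pressure head at PZ-3: ψ = P/(ρg) = 218×1000 / (1000 × 9.81) = 22.22 m.
Total head at PZ-3: h = z + ψ = 1168.51 + 22.22 = 1190.73 m.
Total head at PZ-9: h = 1187.33 m (water level in the piezometer is the total head).
Head difference: h(PZ-3) − h(PZ-9) = 1190.73 − 1187.33 = 3.40 m.
Hydraulic gradient: i = |Δh| / L = 3.40 / 185.8 = 0.0183.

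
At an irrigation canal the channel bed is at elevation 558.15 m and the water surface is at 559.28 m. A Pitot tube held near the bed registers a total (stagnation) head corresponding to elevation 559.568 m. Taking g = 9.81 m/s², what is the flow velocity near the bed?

Near the bed, under hydrostatic conditions, the piezometric head (z + ψ) equals the free-surface elevation, 559.28 m.
Velocity head = total − piezometric = 559.568 − 559.28 = 0.288 m.
v = √(2g·h_v) = √(2 × 9.81 × 0.288) = 2.38 m/s.

v ≈ 2.38 m/s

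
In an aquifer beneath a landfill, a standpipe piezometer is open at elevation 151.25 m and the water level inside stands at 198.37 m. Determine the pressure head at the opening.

Total head h = 198.37 m (the water-surface elevation in the piezometer).
Pressure head ψ = h − z = 198.37 − 151.25 = 47.12 m.

ψ ≈ 47.12 m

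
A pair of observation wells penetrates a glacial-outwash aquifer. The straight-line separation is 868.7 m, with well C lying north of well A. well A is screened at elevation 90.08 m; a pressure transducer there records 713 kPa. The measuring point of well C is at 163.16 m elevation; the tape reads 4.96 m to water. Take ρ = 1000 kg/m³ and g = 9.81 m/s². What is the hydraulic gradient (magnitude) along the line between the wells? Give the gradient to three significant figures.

Pressure head at well A: ψ = P/(ρg) = 713×1000 / (1000 × 9.81) = 72.68 m.
Total head at well A: h = z + ψ = 90.08 + 72.68 = 162.76 m.
Total head at well C: h = 163.16 − 4.96 = 158.20 m.
Head difference: h(well A) − h(well C) = 162.76 − 158.20 = 4.56 m.
Hydraulic gradient: i = |Δh| / L = 4.56 / 868.7 = 0.00525.

i ≈ 0.00525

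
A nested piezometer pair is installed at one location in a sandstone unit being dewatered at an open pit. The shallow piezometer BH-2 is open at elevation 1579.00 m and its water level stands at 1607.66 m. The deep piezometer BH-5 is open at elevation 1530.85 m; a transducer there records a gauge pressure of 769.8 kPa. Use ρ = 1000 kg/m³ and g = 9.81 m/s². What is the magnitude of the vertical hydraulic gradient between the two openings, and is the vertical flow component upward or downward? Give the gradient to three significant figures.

|i_v| ≈ 0.0345; vertical flow is upward

Total head at BH-2: h = 1607.66 m (water level in the standpipe).
Pressure head at BH-5: ψ = P/(ρg) = 769.8×1000 / (1000 × 9.81) = 78.47 m.
Total head at BH-5: h = z + ψ = 1530.85 + 78.47 = 1609.32 m.
Δh = h(BH-2) − h(BH-5) = 1607.66 − 1609.32 = -1.66 m.
Vertical separation Δz = 1579.00 − 1530.85 = 48.15 m.
|i_v| = |Δh| / Δz = 1.66 / 48.15 = 0.0345.
Head is higher in the deep piezometer, so vertical flow is upward (discharge condition).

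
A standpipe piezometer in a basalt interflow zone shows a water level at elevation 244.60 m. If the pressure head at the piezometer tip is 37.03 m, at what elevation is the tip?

z = h − ψ = 244.60 − 37.03 = 207.57 m.

z ≈ 207.57 m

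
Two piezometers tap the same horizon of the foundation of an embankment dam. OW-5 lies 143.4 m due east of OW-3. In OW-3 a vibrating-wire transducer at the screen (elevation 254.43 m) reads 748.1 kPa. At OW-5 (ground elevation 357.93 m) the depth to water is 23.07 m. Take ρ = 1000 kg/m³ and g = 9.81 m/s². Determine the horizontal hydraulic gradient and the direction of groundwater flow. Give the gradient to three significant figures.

i ≈ 0.0291; groundwater flows toward the west

Pressure head at OW-3: ψ = P/(ρg) = 748.1×1000 / (1000 × 9.81) = 76.26 m.
Total head at OW-3: h = z + ψ = 254.43 + 76.26 = 330.69 m.
Total head at OW-5: h = 357.93 − 23.07 = 334.86 m.
Head difference: h(OW-3) − h(OW-5) = 330.69 − 334.86 = -4.17 m.
Hydraulic gradient: i = |Δh| / L = 4.17 / 143.4 = 0.0291.
Flow is from higher to lower head: from OW-5 toward OW-3, i.e. toward the west.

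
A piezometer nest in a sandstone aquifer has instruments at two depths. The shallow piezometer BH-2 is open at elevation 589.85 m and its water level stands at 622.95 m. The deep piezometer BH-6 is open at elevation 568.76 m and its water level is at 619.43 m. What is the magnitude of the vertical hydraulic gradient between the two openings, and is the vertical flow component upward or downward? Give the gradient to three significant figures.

|i_v| ≈ 0.167; vertical flow is downward

Total head at BH-2: h = 622.95 m (water level in the standpipe).
Total head at BH-6: h = 619.43 m.
Δh = h(BH-2) − h(BH-6) = 622.95 − 619.43 = 3.52 m.
Vertical separation Δz = 589.85 − 568.76 = 21.09 m.
|i_v| = |Δh| / Δz = 3.52 / 21.09 = 0.167.
Head is higher in the shallow piezometer, so vertical flow is downward (recharge condition).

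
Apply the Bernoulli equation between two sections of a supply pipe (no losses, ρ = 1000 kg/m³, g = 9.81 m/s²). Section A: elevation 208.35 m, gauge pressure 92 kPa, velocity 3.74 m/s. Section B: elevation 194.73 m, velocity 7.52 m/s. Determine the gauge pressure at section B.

P₂ ≈ 204 kPa

Pressure head at A: ψ₁ = P₁/(ρg) = 92×1000 / (1000 × 9.81) = 9.38 m.
Velocity heads: v₁²/2g = 3.74²/19.62 = 0.713 m; v₂²/2g = 7.52²/19.62 = 2.882 m.
Total head H = z₁ + ψ₁ + v₁²/2g = 208.35 + 9.38 + 0.713 = 218.44 m.
ψ₂ = H − z₂ − v₂²/2g = 218.44 − 194.73 − 2.882 = 20.83 m.
P₂ = ρgψ₂ = 1000 × 9.81 × 20.83 ≈ 204 kPa.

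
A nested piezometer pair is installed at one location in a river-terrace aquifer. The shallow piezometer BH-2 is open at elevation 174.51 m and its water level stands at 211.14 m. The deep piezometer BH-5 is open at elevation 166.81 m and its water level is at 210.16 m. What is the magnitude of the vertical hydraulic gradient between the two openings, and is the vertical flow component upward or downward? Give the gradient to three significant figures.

|i_v| ≈ 0.127; vertical flow is downward

Total head at BH-2: h = 211.14 m (water level in the standpipe).
Total head at BH-5: h = 210.16 m.
Δh = h(BH-2) − h(BH-5) = 211.14 − 210.16 = 0.98 m.
Vertical separation Δz = 174.51 − 166.81 = 7.70 m.
|i_v| = |Δh| / Δz = 0.98 / 7.70 = 0.127.
Head is higher in the shallow piezometer, so vertical flow is downward (recharge condition).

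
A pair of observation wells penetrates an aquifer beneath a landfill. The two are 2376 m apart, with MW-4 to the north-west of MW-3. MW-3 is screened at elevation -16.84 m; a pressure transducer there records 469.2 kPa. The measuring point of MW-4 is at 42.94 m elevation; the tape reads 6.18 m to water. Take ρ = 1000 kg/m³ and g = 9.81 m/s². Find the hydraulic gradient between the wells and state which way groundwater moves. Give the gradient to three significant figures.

i ≈ 0.00243; groundwater flows toward the south-east

Pressure head at MW-3: ψ = P/(ρg) = 469.2×1000 / (1000 × 9.81) = 47.83 m.
Total head at MW-3: h = z + ψ = -16.84 + 47.83 = 30.99 m.
Total head at MW-4: h = 42.94 − 6.18 = 36.76 m.
Head difference: h(MW-3) − h(MW-4) = 30.99 − 36.76 = -5.77 m.
Hydraulic gradient: i = |Δh| / L = 5.77 / 2376 = 0.00243.
Flow is from higher to lower head: from MW-4 toward MW-3, i.e. toward the south-east.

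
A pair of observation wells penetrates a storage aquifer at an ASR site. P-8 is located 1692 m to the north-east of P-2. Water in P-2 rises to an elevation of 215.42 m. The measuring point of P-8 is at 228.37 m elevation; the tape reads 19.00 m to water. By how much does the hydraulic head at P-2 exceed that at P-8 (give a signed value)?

Total head at P-2: h = 215.42 m (water level in the piezometer is the total head).
Total head at P-8: h = 228.37 − 19.00 = 209.37 m.
Head difference: h(P-2) − h(P-8) = 215.42 − 209.37 = 6.05 m.

Δh ≈ 6.05 m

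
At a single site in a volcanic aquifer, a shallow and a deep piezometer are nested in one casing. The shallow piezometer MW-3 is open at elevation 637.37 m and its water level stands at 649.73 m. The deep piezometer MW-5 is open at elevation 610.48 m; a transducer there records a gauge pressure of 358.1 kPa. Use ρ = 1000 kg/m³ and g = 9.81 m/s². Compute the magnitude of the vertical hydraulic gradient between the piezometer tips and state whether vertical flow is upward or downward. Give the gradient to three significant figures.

Total head at MW-3: h = 649.73 m (water level in the standpipe).
Pressure head at MW-5: ψ = P/(ρg) = 358.1×1000 / (1000 × 9.81) = 36.50 m.
Total head at MW-5: h = z + ψ = 610.48 + 36.50 = 646.98 m.
Δh = h(MW-3) − h(MW-5) = 649.73 − 646.98 = 2.75 m.
Vertical separation Δz = 637.37 − 610.48 = 26.89 m.
|i_v| = |Δh| / Δz = 2.75 / 26.89 = 0.102.
Head is higher in the shallow piezometer, so vertical flow is downward (recharge condition).

|i_v| ≈ 0.102; vertical flow is downward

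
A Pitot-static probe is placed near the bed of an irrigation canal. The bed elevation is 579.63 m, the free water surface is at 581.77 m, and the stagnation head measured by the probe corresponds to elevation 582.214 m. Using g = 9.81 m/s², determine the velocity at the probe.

Near the bed, under hydrostatic conditions, the piezometric head (z + ψ) equals the free-surface elevation, 581.77 m.
Velocity head = total − piezometric = 582.214 − 581.77 = 0.444 m.
v = √(2g·h_v) = √(2 × 9.81 × 0.444) = 2.95 m/s.

v ≈ 2.95 m/s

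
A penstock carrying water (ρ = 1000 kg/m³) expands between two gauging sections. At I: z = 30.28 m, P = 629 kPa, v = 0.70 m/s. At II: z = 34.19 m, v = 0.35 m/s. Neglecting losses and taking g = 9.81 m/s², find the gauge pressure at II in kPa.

P₂ ≈ 591 kPa

Pressure head at I: ψ₁ = P₁/(ρg) = 629×1000 / (1000 × 9.81) = 64.12 m.
Velocity heads: v₁²/2g = 0.70²/19.62 = 0.025 m; v₂²/2g = 0.35²/19.62 = 0.006 m.
Total head H = z₁ + ψ₁ + v₁²/2g = 30.28 + 64.12 + 0.025 = 94.43 m.
ψ₂ = H − z₂ − v₂²/2g = 94.43 − 34.19 − 0.006 = 60.23 m.
P₂ = ρgψ₂ = 1000 × 9.81 × 60.23 ≈ 591 kPa.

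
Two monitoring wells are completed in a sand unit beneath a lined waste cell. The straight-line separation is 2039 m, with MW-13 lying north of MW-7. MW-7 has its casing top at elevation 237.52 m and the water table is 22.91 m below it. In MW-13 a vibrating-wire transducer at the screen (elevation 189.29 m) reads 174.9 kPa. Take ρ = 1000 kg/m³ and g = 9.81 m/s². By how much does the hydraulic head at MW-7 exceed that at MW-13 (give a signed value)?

Total head at MW-7: h = 237.52 − 22.91 = 214.61 m.
Pressure head at MW-13: ψ = P/(ρg) = 174.9×1000 / (1000 × 9.81) = 17.83 m.
Total head at MW-13: h = z + ψ = 189.29 + 17.83 = 207.12 m.
Head difference: h(MW-7) − h(MW-13) = 214.61 − 207.12 = 7.49 m.

Δh ≈ 7.49 m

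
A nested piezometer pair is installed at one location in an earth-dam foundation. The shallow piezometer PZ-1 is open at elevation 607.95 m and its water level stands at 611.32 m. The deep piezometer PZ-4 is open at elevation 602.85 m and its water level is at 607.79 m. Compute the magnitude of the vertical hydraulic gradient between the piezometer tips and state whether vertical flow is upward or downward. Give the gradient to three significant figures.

Total head at PZ-1: h = 611.32 m (water level in the standpipe).
Total head at PZ-4: h = 607.79 m.
Δh = h(PZ-1) − h(PZ-4) = 611.32 − 607.79 = 3.53 m.
Vertical separation Δz = 607.95 − 602.85 = 5.10 m.
|i_v| = |Δh| / Δz = 3.53 / 5.10 = 0.692.
Head is higher in the shallow piezometer, so vertical flow is downward (recharge condition).

|i_v| ≈ 0.692; vertical flow is downward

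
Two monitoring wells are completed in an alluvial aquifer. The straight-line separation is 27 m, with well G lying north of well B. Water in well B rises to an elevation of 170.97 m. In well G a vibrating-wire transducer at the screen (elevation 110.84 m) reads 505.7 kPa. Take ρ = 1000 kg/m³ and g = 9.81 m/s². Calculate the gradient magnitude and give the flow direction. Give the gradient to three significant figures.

Total head at well B: h = 170.97 m (water level in the piezometer is the total head).
Pressure head at well G: ψ = P/(ρg) = 505.7×1000 / (1000 × 9.81) = 51.55 m.
Total head at well G: h = z + ψ = 110.84 + 51.55 = 162.39 m.
Head difference: h(well B) − h(well G) = 170.97 − 162.39 = 8.58 m.
Hydraulic gradient: i = |Δh| / L = 8.58 / 27 = 0.318.
Flow is from higher to lower head: from well B toward well G, i.e. toward the north.

i ≈ 0.318; groundwater flows toward the north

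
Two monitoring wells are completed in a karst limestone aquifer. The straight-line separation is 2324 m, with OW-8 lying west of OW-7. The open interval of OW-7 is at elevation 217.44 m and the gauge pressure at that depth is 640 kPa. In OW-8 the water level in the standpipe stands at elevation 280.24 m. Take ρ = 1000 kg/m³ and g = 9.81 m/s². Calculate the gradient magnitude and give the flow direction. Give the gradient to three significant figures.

Pressure head at OW-7: ψ = P/(ρg) = 640×1000 / (1000 × 9.81) = 65.24 m.
Total head at OW-7: h = z + ψ = 217.44 + 65.24 = 282.68 m.
Total head at OW-8: h = 280.24 m (water level in the piezometer is the total head).
Head difference: h(OW-7) − h(OW-8) = 282.68 − 280.24 = 2.44 m.
Hydraulic gradient: i = |Δh| / L = 2.44 / 2324 = 0.00105.
Flow is from higher to lower head: from OW-7 toward OW-8, i.e. toward the west.

i ≈ 0.00105; groundwater flows toward the west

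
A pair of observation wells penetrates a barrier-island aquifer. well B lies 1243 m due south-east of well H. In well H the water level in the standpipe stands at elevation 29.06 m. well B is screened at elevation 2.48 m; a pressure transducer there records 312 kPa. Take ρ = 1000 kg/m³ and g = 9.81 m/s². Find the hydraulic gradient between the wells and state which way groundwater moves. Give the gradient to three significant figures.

i ≈ 0.00420; groundwater flows toward the north-west

Total head at well H: h = 29.06 m (water level in the piezometer is the total head).
Pressure head at well B: ψ = P/(ρg) = 312×1000 / (1000 × 9.81) = 31.80 m.
Total head at well B: h = z + ψ = 2.48 + 31.80 = 34.28 m.
Head difference: h(well H) − h(well B) = 29.06 − 34.28 = -5.22 m.
Hydraulic gradient: i = |Δh| / L = 5.22 / 1243 = 0.00420.
Flow is from higher to lower head: from well B toward well H, i.e. toward the north-west.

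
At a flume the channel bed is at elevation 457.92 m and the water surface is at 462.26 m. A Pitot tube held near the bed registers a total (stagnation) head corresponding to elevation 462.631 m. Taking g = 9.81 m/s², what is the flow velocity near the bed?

v ≈ 2.70 m/s

Near the bed, under hydrostatic conditions, the piezometric head (z + ψ) equals the free-surface elevation, 462.26 m.
Velocity head = total − piezometric = 462.631 − 462.26 = 0.371 m.
v = √(2g·h_v) = √(2 × 9.81 × 0.371) = 2.70 m/s.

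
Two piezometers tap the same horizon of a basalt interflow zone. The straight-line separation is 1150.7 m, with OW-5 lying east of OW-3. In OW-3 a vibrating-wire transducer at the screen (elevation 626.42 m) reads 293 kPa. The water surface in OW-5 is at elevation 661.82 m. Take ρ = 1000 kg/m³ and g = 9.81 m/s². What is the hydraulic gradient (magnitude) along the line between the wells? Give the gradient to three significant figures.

i ≈ 0.00481

Pressure head at OW-3: ψ = P/(ρg) = 293×1000 / (1000 × 9.81) = 29.87 m.
Total head at OW-3: h = z + ψ = 626.42 + 29.87 = 656.29 m.
Total head at OW-5: h = 661.82 m (water level in the piezometer is the total head).
Head difference: h(OW-3) − h(OW-5) = 656.29 − 661.82 = -5.53 m.
Hydraulic gradient: i = |Δh| / L = 5.53 / 1150.7 = 0.00481.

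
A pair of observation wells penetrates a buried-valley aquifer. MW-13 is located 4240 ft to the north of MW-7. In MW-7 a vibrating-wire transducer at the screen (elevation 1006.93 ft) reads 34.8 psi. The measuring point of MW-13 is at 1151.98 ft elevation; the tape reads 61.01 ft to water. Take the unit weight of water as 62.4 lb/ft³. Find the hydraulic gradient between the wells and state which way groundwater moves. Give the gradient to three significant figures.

Pressure head at MW-7: ψ = 144·P/γ = 144 × 34.8 / 62.4 = 80.31 ft.
Total head at MW-7: h = z + ψ = 1006.93 + 80.31 = 1087.24 ft.
Total head at MW-13: h = 1151.98 − 61.01 = 1090.97 ft.
Head difference: h(MW-7) − h(MW-13) = 1087.24 − 1090.97 = -3.73 ft.
Hydraulic gradient: i = |Δh| / L = 3.73 / 4240 = 0.000880.
Flow is from higher to lower head: from MW-13 toward MW-7, i.e. toward the south.

i ≈ 0.000880; groundwater flows toward the south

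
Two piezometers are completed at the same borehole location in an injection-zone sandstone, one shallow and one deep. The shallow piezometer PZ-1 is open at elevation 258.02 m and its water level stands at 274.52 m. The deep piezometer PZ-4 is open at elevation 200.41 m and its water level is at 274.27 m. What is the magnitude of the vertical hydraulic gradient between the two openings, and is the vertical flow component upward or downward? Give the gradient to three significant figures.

Total head at PZ-1: h = 274.52 m (water level in the standpipe).
Total head at PZ-4: h = 274.27 m.
Δh = h(PZ-1) − h(PZ-4) = 274.52 − 274.27 = 0.25 m.
Vertical separation Δz = 258.02 − 200.41 = 57.61 m.
|i_v| = |Δh| / Δz = 0.25 / 57.61 = 0.00434.
Head is higher in the shallow piezometer, so vertical flow is downward (recharge condition).

|i_v| ≈ 0.00434; vertical flow is downward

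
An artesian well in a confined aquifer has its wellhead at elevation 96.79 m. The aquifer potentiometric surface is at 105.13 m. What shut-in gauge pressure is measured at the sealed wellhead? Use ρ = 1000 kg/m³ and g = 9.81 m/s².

Head above the cap: Δh = 105.13 − 96.79 = 8.34 m.
P = ρgΔh = 1000 × 9.81 × 8.34 = 81815 Pa ≈ 81.8 kPa.

P ≈ 81.8 kPa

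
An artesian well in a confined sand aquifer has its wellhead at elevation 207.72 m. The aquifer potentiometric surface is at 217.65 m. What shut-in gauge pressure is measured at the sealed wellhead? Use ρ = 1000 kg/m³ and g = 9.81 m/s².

Head above the cap: Δh = 217.65 − 207.72 = 9.93 m.
P = ρgΔh = 1000 × 9.81 × 9.93 = 97413 Pa ≈ 97.4 kPa.

P ≈ 97.4 kPa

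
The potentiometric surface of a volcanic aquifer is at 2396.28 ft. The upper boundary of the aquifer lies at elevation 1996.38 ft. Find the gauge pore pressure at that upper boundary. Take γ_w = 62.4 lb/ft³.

Pressure head at the aquifer top: ψ = h − z = 2396.28 − 1996.38 = 399.90 ft.
P = γψ/144 = 62.4 × 399.90 / 144 = 173 psi.

P ≈ 173 psi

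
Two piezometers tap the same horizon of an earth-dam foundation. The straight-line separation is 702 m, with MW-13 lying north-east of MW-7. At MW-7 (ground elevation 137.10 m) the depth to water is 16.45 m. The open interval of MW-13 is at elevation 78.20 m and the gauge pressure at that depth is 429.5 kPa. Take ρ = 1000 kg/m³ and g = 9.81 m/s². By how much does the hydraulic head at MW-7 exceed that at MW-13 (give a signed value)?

Δh ≈ -1.33 m

Total head at MW-7: h = 137.10 − 16.45 = 120.65 m.
Pressure head at MW-13: ψ = P/(ρg) = 429.5×1000 / (1000 × 9.81) = 43.78 m.
Total head at MW-13: h = z + ψ = 78.20 + 43.78 = 121.98 m.
Head difference: h(MW-7) − h(MW-13) = 120.65 − 121.98 = -1.33 m.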